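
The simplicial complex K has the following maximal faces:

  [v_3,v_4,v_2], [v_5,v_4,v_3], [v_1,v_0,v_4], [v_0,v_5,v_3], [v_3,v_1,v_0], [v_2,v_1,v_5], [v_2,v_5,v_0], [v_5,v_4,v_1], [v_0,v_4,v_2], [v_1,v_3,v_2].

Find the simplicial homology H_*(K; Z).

Take the total order v_0 < v_1 < v_2 < v_3 < v_4 < v_5 on the vertex set. Then K (dimension 2) consists of the simplices:

  0-simplices (6): [v_0], [v_1], [v_2], [v_3], [v_4], [v_5]
  1-simplices (15): (15 of them)
  2-simplices (10): [v_0,v_1,v_3], [v_0,v_1,v_4], [v_0,v_2,v_4], [v_0,v_2,v_5], [v_0,v_3,v_5], [v_1,v_2,v_3], [v_1,v_2,v_5], [v_1,v_4,v_5], [v_2,v_3,v_4], [v_3,v_4,v_5]

giving chain groups C_0 ≅ Z^6, C_1 ≅ Z^15, C_2 ≅ Z^10.

The boundary map ∂_1: C_1 → C_0 maps an edge to its endpoints' difference, ∂[p,q] = q − p.
The resulting 6×15 matrix has rank 5, and its Smith normal form has invariant factors (1,1,1,1,1).

∂_2: C_2 → C_1 sends each 2-simplex [p,q,r] to [q,r] − [p,r] + [p,q]. For instance
  ∂[v_1,v_4,v_5] = [v_4,v_5] − [v_1,v_5] + [v_1,v_4],
  ∂[v_3,v_4,v_5] = [v_4,v_5] − [v_3,v_5] + [v_3,v_4].
This gives a 15×10 integer matrix of rank 10; reducing to Smith normal form yields diagonal entries (1,1,1,1,1,1,1,1,1,2).

From H_k ≅ ker(∂_k) / im(∂_{k+1}) we obtain:

  H_0: rank C_0 − rank ∂_1 = 6 − 5 = 1, and the invariant factors of ∂_1 are all 1, so H_0 ≅ Z.
  H_1: rank ker ∂_1 − rank ∂_2 = (15 − 5) − 10 = 0, and ∂_2 has invariant factor 2 > 1, so H_1 ≅ Z/2Z.
  H_2: rank ker ∂_2 − rank ∂_3 = (10 − 10) − 0 = 0, and there is no ∂_3, so H_2 ≅ 0.

(K is a triangulation of the real projective plane RP^2.)

H_0 ≅ Z,  H_1 ≅ Z/2Z,  H_2 = 0.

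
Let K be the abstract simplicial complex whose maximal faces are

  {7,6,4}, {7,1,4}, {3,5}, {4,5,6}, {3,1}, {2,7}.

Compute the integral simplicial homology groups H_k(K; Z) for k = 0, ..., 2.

Take the total order 1 < 2 < 3 < 4 < 5 < 6 < 7 on the vertex set. Then K (dimension 2) consists of the simplices:

  0-simplices (7): [1], [2], [3], [4], [5], [6], [7]
  1-simplices (10): [1,3], [1,4], [1,7], [2,7], [3,5], [4,5], [4,6], [4,7], [5,6], [6,7]
  2-simplices (3): [1,4,7], [4,5,6], [4,6,7]

giving chain groups C_0 ≅ Z^7, C_1 ≅ Z^10, C_2 ≅ Z^3.

Boundary ∂_1: C_1 → C_0 is given by ∂[p,q] = [q] − [p].
The resulting 7×10 matrix has rank 6, and its Smith normal form has invariant factors (1,1,1,1,1,1).

The boundary map ∂_2: C_2 → C_1 acts by ∂[p,q,r] = [q,r] − [p,r] + [p,q]. For instance
  ∂[1,4,7] = [4,7] − [1,7] + [1,4],
  ∂[4,5,6] = [5,6] − [4,6] + [4,5].
This gives a 10×3 integer matrix of rank 3; reducing to Smith normal form yields diagonal entries (1,1,1).

Computing H_k = (kernel of ∂_k) / (image of ∂_{k+1}):

  H_0: rank C_0 − rank ∂_1 = 7 − 6 = 1, and the invariant factors of ∂_1 are all 1, so H_0 ≅ Z.
  H_1: rank ker ∂_1 − rank ∂_2 = (10 − 6) − 3 = 1, and the invariant factors of ∂_2 are all 1, so H_1 ≅ Z.
  H_2: rank ker ∂_2 − rank ∂_3 = (3 − 3) − 0 = 0, and there is no ∂_3, so H_2 ≅ 0.

As a check, the Euler characteristic is 7 − 10 + 3 = 0, which agrees with 1 − 1 + 0 = 0.

H_0 ≅ Z,  H_1 ≅ Z,  H_2 = 0.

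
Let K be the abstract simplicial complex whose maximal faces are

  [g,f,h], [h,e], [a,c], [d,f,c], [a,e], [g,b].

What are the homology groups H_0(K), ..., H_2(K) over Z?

Fix the vertex order a < b < c < d < e < f < g < h and write every simplex with vertices in increasing order. Then dim K = 2 and the simplices of K are:

  0-simplices (8): a, b, c, d, e, f, g, h
  1-simplices (10): ac, ae, bg, cd, cf, df, eh, fg, fh, gh
  2-simplices (2): cdf, fgh

so the chain groups are C_0 ≅ Z^8, C_1 ≅ Z^10, C_2 ≅ Z^2.

The boundary map ∂_1: C_1 → C_0 maps an edge to its endpoints' difference, ∂[p,q] = q − p. For instance
  ∂cd = d − c.
The 8×10 boundary matrix has rank 7 and Smith normal form diag(1,1,1,1,1,1,1).

∂_2: C_2 → C_1 acts by ∂[p,q,r] = [q,r] − [p,r] + [p,q]. For instance
  ∂cdf = df − cf + cd,
  ∂fgh = gh − fh + fg.
The 10×2 boundary matrix has rank 2 and Smith normal form diag(1,1).

Reading off H_k = ker ∂_k / im ∂_{k+1}:

  H_0: rank C_0 − rank ∂_1 = 8 − 7 = 1, and the invariant factors of ∂_1 are all 1, so H_0 ≅ Z.
  H_1: rank ker ∂_1 − rank ∂_2 = (10 − 7) − 2 = 1, and the invariant factors of ∂_2 are all 1, so H_1 ≅ Z.
  H_2: rank ker ∂_2 − rank ∂_3 = (2 − 2) − 0 = 0, and there is no ∂_3, so H_2 ≅ 0.

H_0 = Z,  H_1 = Z,  H_2 = 0.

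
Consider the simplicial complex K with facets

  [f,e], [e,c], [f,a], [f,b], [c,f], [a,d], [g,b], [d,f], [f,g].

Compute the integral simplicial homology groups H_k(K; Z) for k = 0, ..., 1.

H_0 = Z,  H_1 = Z^3.

Order the vertices as a < b < c < d < e < f < g. Listing each simplex with vertices in this order, K has dimension 1 with simplices:

  0-simplices (7): a, b, c, d, e, f, g
  1-simplices (9): ad, af, bf, bg, ce, cf, df, ef, fg

giving chain groups C_0 ≅ Z^7, C_1 ≅ Z^9.

∂_1: C_1 → C_0 maps an edge to its endpoints' difference, ∂[p,q] = q − p. For instance
  ∂ce = e − c.
The 7×9 boundary matrix has rank 6 and Smith normal form diag(1,1,1,1,1,1).

Reading off H_k = ker ∂_k / im ∂_{k+1}:

  H_0: rank C_0 − rank ∂_1 = 7 − 6 = 1, and the invariant factors of ∂_1 are all 1, so H_0 ≅ Z.
  H_1: rank ker ∂_1 − rank ∂_2 = (9 − 6) − 0 = 3, and there is no ∂_2, so H_1 ≅ Z^3.

As a check, the Euler characteristic is 7 − 9 = -2, which agrees with 1 − 3 = -2.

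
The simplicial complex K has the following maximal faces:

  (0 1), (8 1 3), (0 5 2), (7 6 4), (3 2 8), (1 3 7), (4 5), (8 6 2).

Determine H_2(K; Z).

We work with the vertex ordering 0 < 1 < 2 < 3 < 4 < 5 < 6 < 7 < 8. The simplices of K, each written with vertices in increasing order, are:

  0-simplices (9): [0], [1], [2], [3], [4], [5], [6], [7], [8]
  1-simplices (17): [0,1], [0,2], [0,5], [1,3], [1,7], [1,8], [2,3], [2,5], [2,6], [2,8], [3,7], [3,8], [4,5], [4,6], [4,7], [6,7], [6,8]
  2-simplices (6): [0,2,5], [1,3,7], [1,3,8], [2,3,8], [2,6,8], [4,6,7]

giving chain groups C_0 ≅ Z^9, C_1 ≅ Z^17, C_2 ≅ Z^6.

The boundary map ∂_1: C_1 → C_0 maps an edge to its endpoints' difference, ∂[p,q] = q − p.
The 9×17 boundary matrix has rank 8 and Smith normal form diag(1,1,1,1,1,1,1,1).

Boundary ∂_2: C_2 → C_1 sends each 2-simplex [p,q,r] to [q,r] − [p,r] + [p,q]. For instance
  ∂[1,3,7] = [3,7] − [1,7] + [1,3],
  ∂[2,3,8] = [3,8] − [2,8] + [2,3].
The resulting 17×6 matrix has rank 6, and its Smith normal form has invariant factors (1,1,1,1,1,1).

Reading off H_k = ker ∂_k / im ∂_{k+1}:

  H_2: rank ker ∂_2 − rank ∂_3 = (6 − 6) − 0 = 0, and there is no ∂_3, so H_2 ≅ 0.

H_2 ≅ 0.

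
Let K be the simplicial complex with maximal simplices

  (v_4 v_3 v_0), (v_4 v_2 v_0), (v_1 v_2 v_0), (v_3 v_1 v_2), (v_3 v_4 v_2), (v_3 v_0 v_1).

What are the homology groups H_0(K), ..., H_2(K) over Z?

H_0 = Z,  H_1 = 0,  H_2 = Z.

Fix the vertex order v_0 < v_1 < v_2 < v_3 < v_4 and write every simplex with vertices in increasing order. Then dim K = 2 and the simplices of K are:

  0-simplices (5): [v_0], [v_1], [v_2], [v_3], [v_4]
  1-simplices (9): [v_0,v_1], [v_0,v_2], [v_0,v_3], [v_0,v_4], [v_1,v_2], [v_1,v_3], [v_2,v_3], [v_2,v_4], [v_3,v_4]
  2-simplices (6): [v_0,v_1,v_2], [v_0,v_1,v_3], [v_0,v_2,v_4], [v_0,v_3,v_4], [v_1,v_2,v_3], [v_2,v_3,v_4]

Hence C_0 ≅ Z^5, C_1 ≅ Z^9, C_2 ≅ Z^6.

∂_1: C_1 → C_0 sends each edge [p,q] (with p < q) to q − p. For instance
  ∂[v_0,v_3] = [v_3] − [v_0].
The resulting 5×9 matrix has rank 4, and its Smith normal form has invariant factors (1,1,1,1).

∂_2: C_2 → C_1 acts by ∂[p,q,r] = [q,r] − [p,r] + [p,q]. For instance
  ∂[v_2,v_3,v_4] = [v_3,v_4] − [v_2,v_4] + [v_2,v_3],
  ∂[v_0,v_2,v_4] = [v_2,v_4] − [v_0,v_4] + [v_0,v_2].
The resulting 9×6 matrix has rank 5, and its Smith normal form has invariant factors (1,1,1,1,1).

Now H_k = ker ∂_k / im ∂_{k+1}, so:

  H_0: rank C_0 − rank ∂_1 = 5 − 4 = 1, and the invariant factors of ∂_1 are all 1, so H_0 ≅ Z.
  H_1: rank ker ∂_1 − rank ∂_2 = (9 − 4) − 5 = 0, and the invariant factors of ∂_2 are all 1, so H_1 ≅ 0.
  H_2: rank ker ∂_2 − rank ∂_3 = (6 − 5) − 0 = 1, and there is no ∂_3, so H_2 ≅ Z.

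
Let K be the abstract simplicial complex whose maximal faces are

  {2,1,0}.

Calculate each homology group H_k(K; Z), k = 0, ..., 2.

Take the total order 0 < 1 < 2 on the vertex set. Then K (dimension 2) consists of the simplices:

  0-simplices (3): [0], [1], [2]
  1-simplices (3): [0,1], [0,2], [1,2]
  2-simplices (1): [0,1,2]

giving chain groups C_0 ≅ Z^3, C_1 ≅ Z^3, C_2 ≅ Z^1.

Boundary ∂_1: C_1 → C_0 sends each edge [p,q] (with p < q) to q − p. For instance
  ∂[1,2] = [2] − [1].
This gives a 3×3 integer matrix of rank 2; reducing to Smith normal form yields diagonal entries (1,1).

Boundary ∂_2: C_2 → C_1 acts by ∂[p,q,r] = [q,r] − [p,r] + [p,q]. For instance
  ∂[0,1,2] = [1,2] − [0,2] + [0,1].
This gives a 3×1 integer matrix of rank 1; reducing to Smith normal form yields diagonal entries (1).

From H_k ≅ ker(∂_k) / im(∂_{k+1}) we obtain:

  H_0: rank C_0 − rank ∂_1 = 3 − 2 = 1, and the invariant factors of ∂_1 are all 1, so H_0 ≅ Z.
  H_1: rank ker ∂_1 − rank ∂_2 = (3 − 2) − 1 = 0, and the invariant factors of ∂_2 are all 1, so H_1 ≅ 0.
  H_2: rank ker ∂_2 − rank ∂_3 = (1 − 1) − 0 = 0, and there is no ∂_3, so H_2 ≅ 0.

As a check, the Euler characteristic is 3 − 3 + 1 = 1, which agrees with 1 − 0 + 0 = 1.
(K is a triangulation of the 2-simplex.)

H_0 ≅ Z,  H_1 = 0,  H_2 = 0.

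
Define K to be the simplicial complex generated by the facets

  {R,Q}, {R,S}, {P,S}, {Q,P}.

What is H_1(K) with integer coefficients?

Fix the vertex order P < Q < R < S and write every simplex with vertices in increasing order. Then dim K = 1 and the simplices of K are:

  0-simplices (4): P, Q, R, S
  1-simplices (4): PQ, PS, QR, RS

so the chain groups are C_0 ≅ Z^4, C_1 ≅ Z^4.

∂_1: C_1 → C_0 is given by ∂[p,q] = [q] − [p]. For instance
  ∂RS = S − R.
As a 4×4 matrix over Z this has rank 3, with invariant factors (1,1,1).

From H_k ≅ ker(∂_k) / im(∂_{k+1}) we obtain:

  H_1: rank ker ∂_1 − rank ∂_2 = (4 − 3) − 0 = 1, and there is no ∂_2, so H_1 ≅ Z.

(K is a triangulation of the circle S^1.)

H_1 = Z.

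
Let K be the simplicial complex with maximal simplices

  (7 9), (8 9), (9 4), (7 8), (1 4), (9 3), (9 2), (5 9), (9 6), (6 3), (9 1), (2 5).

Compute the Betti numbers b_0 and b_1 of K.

We work with the vertex ordering 1 < 2 < 3 < 4 < 5 < 6 < 7 < 8 < 9. The simplices of K, each written with vertices in increasing order, are:

  0-simplices (9): [1], [2], [3], [4], [5], [6], [7], [8], [9]
  1-simplices (12): [1,4], [1,9], [2,5], [2,9], [3,6], [3,9], [4,9], [5,9], [6,9], [7,8], [7,9], [8,9]

giving chain groups C_0 ≅ Z^9, C_1 ≅ Z^12.

Boundary ∂_1: C_1 → C_0 maps an edge to its endpoints' difference, ∂[p,q] = q − p. For instance
  ∂[6,9] = [9] − [6].
As a 9×12 matrix over Z this has rank 8, with invariant factors (1,1,1,1,1,1,1,1).

Computing H_k = (kernel of ∂_k) / (image of ∂_{k+1}):

  H_0: rank C_0 − rank ∂_1 = 9 − 8 = 1, and the invariant factors of ∂_1 are all 1, so H_0 ≅ Z.
  H_1: rank ker ∂_1 − rank ∂_2 = (12 − 8) − 0 = 4, and there is no ∂_2, so H_1 ≅ Z^4.

Hence the Betti numbers are b_0 = 1, b_1 = 4.

b_0 = 1, b_1 = 4.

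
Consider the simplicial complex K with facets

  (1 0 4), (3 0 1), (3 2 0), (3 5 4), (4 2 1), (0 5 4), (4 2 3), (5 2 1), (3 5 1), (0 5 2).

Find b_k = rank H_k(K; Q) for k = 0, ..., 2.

b_0 = 1, b_1 = 0, b_2 = 0.

K has 6 vertices, 15 edges, 10 triangles.
rank ∂_0 = 0, rank ∂_1 = 5 ⇒ b_0 = 6 − 0 − 5 = 1; all invariant factors of ∂_1 are 1 so no torsion. So H_0 = Z.
rank ∂_1 = 5, rank ∂_2 = 10 ⇒ b_1 = 15 − 5 − 10 = 0; ∂_2 has invariant factor(s) [2] giving torsion. So H_1 = Z/2.
rank ∂_2 = 10, rank ∂_3 = 0 ⇒ b_2 = 10 − 10 − 0 = 0. So H_2 = 0.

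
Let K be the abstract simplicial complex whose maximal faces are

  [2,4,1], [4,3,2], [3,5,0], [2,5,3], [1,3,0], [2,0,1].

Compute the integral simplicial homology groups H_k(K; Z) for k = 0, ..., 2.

Take the total order 0 < 1 < 2 < 3 < 4 < 5 on the vertex set. Then K (dimension 2) consists of the simplices:

  0-simplices (6): [0], [1], [2], [3], [4], [5]
  1-simplices (12): [0,1], [0,2], [0,3], [0,5], [1,2], [1,3], [1,4], [2,3], [2,4], [2,5], [3,4], [3,5]
  2-simplices (6): [0,1,2], [0,1,3], [0,3,5], [1,2,4], [2,3,4], [2,3,5]

Hence C_0 ≅ Z^6, C_1 ≅ Z^12, C_2 ≅ Z^6.

Boundary ∂_1: C_1 → C_0 maps an edge to its endpoints' difference, ∂[p,q] = q − p. For instance
  ∂[0,3] = [3] − [0].
As a 6×12 matrix over Z this has rank 5, with invariant factors (1,1,1,1,1).

∂_2: C_2 → C_1 sends each 2-simplex [p,q,r] to [q,r] − [p,r] + [p,q]. For instance
  ∂[1,2,4] = [2,4] − [1,4] + [1,2],
  ∂[2,3,4] = [3,4] − [2,4] + [2,3].
The resulting 12×6 matrix has rank 6, and its Smith normal form has invariant factors (1,1,1,1,1,1).

Computing H_k = (kernel of ∂_k) / (image of ∂_{k+1}):

  H_0: rank C_0 − rank ∂_1 = 6 − 5 = 1, and the invariant factors of ∂_1 are all 1, so H_0 = Z.
  H_1: rank ker ∂_1 − rank ∂_2 = (12 − 5) − 6 = 1, and the invariant factors of ∂_2 are all 1, so H_1 = Z.
  H_2: rank ker ∂_2 − rank ∂_3 = (6 − 6) − 0 = 0, and there is no ∂_3, so H_2 = 0.

As a check, the Euler characteristic is 6 − 12 + 6 = 0, which agrees with 1 − 1 + 0 = 0.

H_0 ≅ Z,  H_1 ≅ Z,  H_2 = 0.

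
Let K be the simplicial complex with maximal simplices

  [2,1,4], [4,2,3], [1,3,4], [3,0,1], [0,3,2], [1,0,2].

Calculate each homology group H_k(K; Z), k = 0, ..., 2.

H_0 ≅ Z,  H_1 = 0,  H_2 ≅ Z.

Take the total order 0 < 1 < 2 < 3 < 4 on the vertex set. Then K (dimension 2) consists of the simplices:

  0-simplices (5): [0], [1], [2], [3], [4]
  1-simplices (9): [0,1], [0,2], [0,3], [1,2], [1,3], [1,4], [2,3], [2,4], [3,4]
  2-simplices (6): [0,1,2], [0,1,3], [0,2,3], [1,2,4], [1,3,4], [2,3,4]

giving chain groups C_0 ≅ Z^5, C_1 ≅ Z^9, C_2 ≅ Z^6.

Boundary ∂_1: C_1 → C_0 maps an edge to its endpoints' difference, ∂[p,q] = q − p. For instance
  ∂[1,2] = [2] − [1].
The resulting 5×9 matrix has rank 4, and its Smith normal form has invariant factors (1,1,1,1).

∂_2: C_2 → C_1 sends each 2-simplex [p,q,r] to [q,r] − [p,r] + [p,q]. For instance
  ∂[2,3,4] = [3,4] − [2,4] + [2,3],
  ∂[1,3,4] = [3,4] − [1,4] + [1,3].
The 9×6 boundary matrix has rank 5 and Smith normal form diag(1,1,1,1,1).

Computing H_k = (kernel of ∂_k) / (image of ∂_{k+1}):

  H_0: rank C_0 − rank ∂_1 = 5 − 4 = 1, and the invariant factors of ∂_1 are all 1, so H_0 = Z.
  H_1: rank ker ∂_1 − rank ∂_2 = (9 − 4) − 5 = 0, and the invariant factors of ∂_2 are all 1, so H_1 = 0.
  H_2: rank ker ∂_2 − rank ∂_3 = (6 − 5) − 0 = 1, and there is no ∂_3, so H_2 = Z.

(K is a triangulation of the 2-sphere S^2.)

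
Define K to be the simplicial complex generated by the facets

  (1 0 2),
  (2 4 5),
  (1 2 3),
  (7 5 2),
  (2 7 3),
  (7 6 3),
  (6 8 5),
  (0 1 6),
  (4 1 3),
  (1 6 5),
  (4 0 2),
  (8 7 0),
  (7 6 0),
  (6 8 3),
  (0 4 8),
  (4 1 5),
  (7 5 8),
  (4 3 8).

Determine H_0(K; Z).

H_0 = Z.

K has 9 vertices, 27 edges, 18 triangles.
rank ∂_0 = 0, rank ∂_1 = 8 ⇒ b_0 = 9 − 0 − 8 = 1; all invariant factors of ∂_1 are 1 so no torsion. So H_0 ≅ Z.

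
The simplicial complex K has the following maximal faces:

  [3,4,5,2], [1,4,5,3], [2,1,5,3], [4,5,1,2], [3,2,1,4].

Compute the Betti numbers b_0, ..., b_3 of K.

b_0 = 1, b_1 = 0, b_2 = 0, b_3 = 1.

Order the vertices as 1 < 2 < 3 < 4 < 5. Listing each simplex with vertices in this order, K has dimension 3 with simplices:

  0-simplices (5): [1], [2], [3], [4], [5]
  1-simplices (10): [1,2], [1,3], [1,4], [1,5], [2,3], [2,4], [2,5], [3,4], [3,5], [4,5]
  2-simplices (10): [1,2,3], [1,2,4], [1,2,5], [1,3,4], [1,3,5], [1,4,5], [2,3,4], [2,3,5], [2,4,5], [3,4,5]
  3-simplices (5): [1,2,3,4], [1,2,3,5], [1,2,4,5], [1,3,4,5], [2,3,4,5]

so the chain groups are C_0 ≅ Z^5, C_1 ≅ Z^10, C_2 ≅ Z^10, C_3 ≅ Z^5.

Boundary ∂_1: C_1 → C_0 is given by ∂[p,q] = [q] − [p]. For instance
  ∂[2,3] = [3] − [2].
As a 5×10 matrix over Z this has rank 4, with invariant factors (1,1,1,1).

Boundary ∂_2: C_2 → C_1 sends each 2-simplex [p,q,r] to [q,r] − [p,r] + [p,q]. For instance
  ∂[1,3,5] = [3,5] − [1,5] + [1,3],
  ∂[1,2,3] = [2,3] − [1,3] + [1,2].
This gives a 10×10 integer matrix of rank 6; reducing to Smith normal form yields diagonal entries (1,1,1,1,1,1).

Boundary ∂_3: C_3 → C_2 sends each 3-simplex σ to the alternating sum Σ_i (−1)^i (σ with its i-th vertex removed). For instance
  ∂[1,2,3,5] = [2,3,5] − [1,3,5] + [1,2,5] − [1,2,3],
  ∂[2,3,4,5] = [3,4,5] − [2,4,5] + [2,3,5] − [2,3,4].
The 10×5 boundary matrix has rank 4 and Smith normal form diag(1,1,1,1).

Reading off H_k = ker ∂_k / im ∂_{k+1}:

  H_0: rank C_0 − rank ∂_1 = 5 − 4 = 1, and the invariant factors of ∂_1 are all 1, so H_0 = Z.
  H_1: rank ker ∂_1 − rank ∂_2 = (10 − 4) − 6 = 0, and the invariant factors of ∂_2 are all 1, so H_1 = 0.
  H_2: rank ker ∂_2 − rank ∂_3 = (10 − 6) − 4 = 0, and the invariant factors of ∂_3 are all 1, so H_2 = 0.
  H_3: rank ker ∂_3 − rank ∂_4 = (5 − 4) − 0 = 1, and there is no ∂_4, so H_3 = Z.

Hence the Betti numbers are b_0 = 1, b_1 = 0, b_2 = 0, b_3 = 1.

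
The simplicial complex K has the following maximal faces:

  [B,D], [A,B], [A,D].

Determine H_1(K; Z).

H_1 = Z.

We work with the vertex ordering A < B < D. The simplices of K, each written with vertices in increasing order, are:

  0-simplices (3): A, B, D
  1-simplices (3): AB, AD, BD

so the chain groups are C_0 ≅ Z^3, C_1 ≅ Z^3.

Boundary ∂_1: C_1 → C_0 sends each edge [p,q] (with p < q) to q − p. For instance
  ∂AD = D − A.
As a 3×3 matrix over Z this has rank 2, with invariant factors (1,1).

From H_k ≅ ker(∂_k) / im(∂_{k+1}) we obtain:

  H_1: rank ker ∂_1 − rank ∂_2 = (3 − 2) − 0 = 1, and there is no ∂_2, so H_1 = Z.

(K is a triangulation of the circle S^1.)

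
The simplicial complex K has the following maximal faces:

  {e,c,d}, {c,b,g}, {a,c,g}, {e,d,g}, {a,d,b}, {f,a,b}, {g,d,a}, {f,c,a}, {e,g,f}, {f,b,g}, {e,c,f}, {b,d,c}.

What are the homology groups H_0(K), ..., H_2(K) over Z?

H_0 = Z,  H_1 = Z/2Z,  H_2 = 0.

We work with the vertex ordering a < b < c < d < e < f < g. The simplices of K, each written with vertices in increasing order, are:

  0-simplices (7): a, b, c, d, e, f, g
  1-simplices (18): ab, ac, ad, af, ag, bc, bd, bf, bg, cd, ce, cf, cg, de, dg, ef, eg, fg
  2-simplices (12): abd, abf, acf, acg, adg, bcd, bcg, bfg, cde, cef, deg, efg

giving chain groups C_0 ≅ Z^7, C_1 ≅ Z^18, C_2 ≅ Z^12.

∂_1: C_1 → C_0 is given by ∂[p,q] = [q] − [p].
This gives a 7×18 integer matrix of rank 6; reducing to Smith normal form yields diagonal entries (1,1,1,1,1,1).

The boundary map ∂_2: C_2 → C_1 sends each 2-simplex [p,q,r] to [q,r] − [p,r] + [p,q]. For instance
  ∂bcg = cg − bg + bc,
  ∂adg = dg − ag + ad.
The resulting 18×12 matrix has rank 12, and its Smith normal form has invariant factors (1,1,1,1,1,1,1,1,1,1,1,2).

Now H_k = ker ∂_k / im ∂_{k+1}, so:

  H_0: rank C_0 − rank ∂_1 = 7 − 6 = 1, and the invariant factors of ∂_1 are all 1, so H_0 = Z.
  H_1: rank ker ∂_1 − rank ∂_2 = (18 − 6) − 12 = 0, and ∂_2 has invariant factor 2 > 1, so H_1 = Z/2Z.
  H_2: rank ker ∂_2 − rank ∂_3 = (12 − 12) − 0 = 0, and there is no ∂_3, so H_2 = 0.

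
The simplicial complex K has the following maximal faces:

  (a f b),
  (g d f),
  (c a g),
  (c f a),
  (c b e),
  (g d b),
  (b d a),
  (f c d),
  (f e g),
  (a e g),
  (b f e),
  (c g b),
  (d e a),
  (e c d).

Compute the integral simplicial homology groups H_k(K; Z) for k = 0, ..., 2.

H_0 = Z,  H_1 = Z^2,  H_2 = Z.

Take the total order a < b < c < d < e < f < g on the vertex set. Then K (dimension 2) consists of the simplices:

  0-simplices (7): a, b, c, d, e, f, g
  1-simplices (21): ab, ac, ad, ae, af, ag, bc, bd, be, bf, bg, cd, ce, cf, cg, de, df, dg, ef, eg, fg
  2-simplices (14): abd, abf, acf, acg, ade, aeg, bce, bcg, bdg, bef, cde, cdf, dfg, efg

so the chain groups are C_0 ≅ Z^7, C_1 ≅ Z^21, C_2 ≅ Z^14.

∂_1: C_1 → C_0 maps an edge to its endpoints' difference, ∂[p,q] = q − p.
As a 7×21 matrix over Z this has rank 6, with invariant factors (1,1,1,1,1,1).

The boundary map ∂_2: C_2 → C_1 maps a triangle to the signed sum of its edges. For instance
  ∂bef = ef − bf + be,
  ∂abf = bf − af + ab.
As a 21×14 matrix over Z this has rank 13, with invariant factors (1,1,1,1,1,1,1,1,1,1,1,1,1).

Reading off H_k = ker ∂_k / im ∂_{k+1}:

  H_0: rank C_0 − rank ∂_1 = 7 − 6 = 1, and the invariant factors of ∂_1 are all 1, so H_0 ≅ Z.
  H_1: rank ker ∂_1 − rank ∂_2 = (21 − 6) − 13 = 2, and the invariant factors of ∂_2 are all 1, so H_1 ≅ Z^2.
  H_2: rank ker ∂_2 − rank ∂_3 = (14 − 13) − 0 = 1, and there is no ∂_3, so H_2 ≅ Z.

As a check, the Euler characteristic is 7 − 21 + 14 = 0, which agrees with 1 − 2 + 1 = 0.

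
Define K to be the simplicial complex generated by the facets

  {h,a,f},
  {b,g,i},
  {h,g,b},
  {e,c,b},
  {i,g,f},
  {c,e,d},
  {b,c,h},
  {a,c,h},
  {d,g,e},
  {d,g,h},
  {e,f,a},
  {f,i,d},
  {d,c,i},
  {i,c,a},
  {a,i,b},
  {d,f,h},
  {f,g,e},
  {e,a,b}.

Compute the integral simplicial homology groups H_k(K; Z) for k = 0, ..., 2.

Fix the vertex order a < b < c < d < e < f < g < h < i and write every simplex with vertices in increasing order. Then dim K = 2 and the simplices of K are:

  0-simplices (9): a, b, c, d, e, f, g, h, i
  1-simplices (27): ab, ac, ae, af, ah, ai, bc, be, bg, bh, bi, cd, ce, ch, ci, de, df, dg, dh, di, ef, eg, fg, fh, fi, gh, gi
  2-simplices (18): abe, abi, ach, aci, aef, afh, bce, bch, bgh, bgi, cde, cdi, deg, dfh, dfi, dgh, efg, fgi

Hence C_0 ≅ Z^9, C_1 ≅ Z^27, C_2 ≅ Z^18.

∂_1: C_1 → C_0 sends each edge [p,q] (with p < q) to q − p. For instance
  ∂ac = c − a.
As a 9×27 matrix over Z this has rank 8, with invariant factors (1,1,1,1,1,1,1,1).

Boundary ∂_2: C_2 → C_1 acts by ∂[p,q,r] = [q,r] − [p,r] + [p,q]. For instance
  ∂cdi = di − ci + cd,
  ∂dgh = gh − dh + dg.
This gives a 27×18 integer matrix of rank 18; reducing to Smith normal form yields diagonal entries (1,1,1,1,1,1,1,1,1,1,1,1,1,1,1,1,1,2).

From H_k ≅ ker(∂_k) / im(∂_{k+1}) we obtain:

  H_0: rank C_0 − rank ∂_1 = 9 − 8 = 1, and the invariant factors of ∂_1 are all 1, so H_0 ≅ Z.
  H_1: rank ker ∂_1 − rank ∂_2 = (27 − 8) − 18 = 1, and ∂_2 has invariant factor 2 > 1, so H_1 ≅ Z ⊕ Z/2.
  H_2: rank ker ∂_2 − rank ∂_3 = (18 − 18) − 0 = 0, and there is no ∂_3, so H_2 ≅ 0.

(K is a triangulation of the Klein bottle.)

H_0 = Z,  H_1 = Z ⊕ Z/2,  H_2 = 0.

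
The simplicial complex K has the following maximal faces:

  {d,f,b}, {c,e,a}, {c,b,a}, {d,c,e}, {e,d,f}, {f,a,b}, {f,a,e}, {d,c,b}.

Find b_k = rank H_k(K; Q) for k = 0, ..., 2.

Take the total order a < b < c < d < e < f on the vertex set. Then K (dimension 2) consists of the simplices:

  0-simplices (6): a, b, c, d, e, f
  1-simplices (12): ab, ac, ae, af, bc, bd, bf, cd, ce, de, df, ef
  2-simplices (8): abc, abf, ace, aef, bcd, bdf, cde, def

Hence C_0 ≅ Z^6, C_1 ≅ Z^12, C_2 ≅ Z^8.

The boundary map ∂_1: C_1 → C_0 is given by ∂[p,q] = [q] − [p]. For instance
  ∂ce = e − c.
The resulting 6×12 matrix has rank 5, and its Smith normal form has invariant factors (1,1,1,1,1).

Boundary ∂_2: C_2 → C_1 maps a triangle to the signed sum of its edges. For instance
  ∂abf = bf − af + ab,
  ∂cde = de − ce + cd.
This gives a 12×8 integer matrix of rank 7; reducing to Smith normal form yields diagonal entries (1,1,1,1,1,1,1).

From H_k ≅ ker(∂_k) / im(∂_{k+1}) we obtain:

  H_0: rank C_0 − rank ∂_1 = 6 − 5 = 1, and the invariant factors of ∂_1 are all 1, so H_0 = Z.
  H_1: rank ker ∂_1 − rank ∂_2 = (12 − 5) − 7 = 0, and the invariant factors of ∂_2 are all 1, so H_1 = 0.
  H_2: rank ker ∂_2 − rank ∂_3 = (8 − 7) − 0 = 1, and there is no ∂_3, so H_2 = Z.

As a check, the Euler characteristic is 6 − 12 + 8 = 2, which agrees with 1 − 0 + 1 = 2.

Hence the Betti numbers are b_0 = 1, b_1 = 0, b_2 = 1.

b_0 = 1, b_1 = 0, b_2 = 1.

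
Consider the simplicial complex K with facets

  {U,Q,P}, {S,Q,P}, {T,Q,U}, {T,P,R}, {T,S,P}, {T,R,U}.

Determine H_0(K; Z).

K has 6 vertices, 12 edges, 6 triangles.
rank ∂_0 = 0, rank ∂_1 = 5 ⇒ b_0 = 6 − 0 − 5 = 1; all invariant factors of ∂_1 are 1 so no torsion. So H_0 = Z.

H_0 ≅ Z.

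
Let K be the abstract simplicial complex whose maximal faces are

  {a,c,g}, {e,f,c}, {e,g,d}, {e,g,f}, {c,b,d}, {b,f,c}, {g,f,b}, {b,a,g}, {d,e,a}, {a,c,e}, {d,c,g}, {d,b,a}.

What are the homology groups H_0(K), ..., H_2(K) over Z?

We work with the vertex ordering a < b < c < d < e < f < g. The simplices of K, each written with vertices in increasing order, are:

  0-simplices (7): a, b, c, d, e, f, g
  1-simplices (18): ab, ac, ad, ae, ag, bc, bd, bf, bg, cd, ce, cf, cg, de, dg, ef, eg, fg
  2-simplices (12): abd, abg, ace, acg, ade, bcd, bcf, bfg, cdg, cef, deg, efg

so the chain groups are C_0 ≅ Z^7, C_1 ≅ Z^18, C_2 ≅ Z^12.

∂_1: C_1 → C_0 is given by ∂[p,q] = [q] − [p]. For instance
  ∂bf = f − b.
As a 7×18 matrix over Z this has rank 6, with invariant factors (1,1,1,1,1,1).

Boundary ∂_2: C_2 → C_1 acts by ∂[p,q,r] = [q,r] − [p,r] + [p,q]. For instance
  ∂cef = ef − cf + ce,
  ∂ace = ce − ae + ac.
The resulting 18×12 matrix has rank 12, and its Smith normal form has invariant factors (1,1,1,1,1,1,1,1,1,1,1,2).

Now H_k = ker ∂_k / im ∂_{k+1}, so:

  H_0: rank C_0 − rank ∂_1 = 7 − 6 = 1, and the invariant factors of ∂_1 are all 1, so H_0 ≅ Z.
  H_1: rank ker ∂_1 − rank ∂_2 = (18 − 6) − 12 = 0, and ∂_2 has invariant factor 2 > 1, so H_1 ≅ Z/2.
  H_2: rank ker ∂_2 − rank ∂_3 = (12 − 12) − 0 = 0, and there is no ∂_3, so H_2 ≅ 0.

As a check, the Euler characteristic is 7 − 18 + 12 = 1, which agrees with 1 − 0 + 0 = 1.

H_0 ≅ Z,  H_1 ≅ Z/2,  H_2 = 0.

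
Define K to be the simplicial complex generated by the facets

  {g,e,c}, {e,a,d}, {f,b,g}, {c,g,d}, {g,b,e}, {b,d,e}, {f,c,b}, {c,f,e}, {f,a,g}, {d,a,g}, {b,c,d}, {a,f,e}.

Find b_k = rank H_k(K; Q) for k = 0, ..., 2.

b_0 = 1, b_1 = 0, b_2 = 0.

Take the total order a < b < c < d < e < f < g on the vertex set. Then K (dimension 2) consists of the simplices:

  0-simplices (7): a, b, c, d, e, f, g
  1-simplices (18): ad, ae, af, ag, bc, bd, be, bf, bg, cd, ce, cf, cg, de, dg, ef, eg, fg
  2-simplices (12): ade, adg, aef, afg, bcd, bcf, bde, beg, bfg, cdg, cef, ceg

giving chain groups C_0 ≅ Z^7, C_1 ≅ Z^18, C_2 ≅ Z^12.

The boundary map ∂_1: C_1 → C_0 sends each edge [p,q] (with p < q) to q − p.
This gives a 7×18 integer matrix of rank 6; reducing to Smith normal form yields diagonal entries (1,1,1,1,1,1).

∂_2: C_2 → C_1 acts by ∂[p,q,r] = [q,r] − [p,r] + [p,q]. For instance
  ∂afg = fg − ag + af,
  ∂bde = de − be + bd.
The 18×12 boundary matrix has rank 12 and Smith normal form diag(1,1,1,1,1,1,1,1,1,1,1,2).

From H_k ≅ ker(∂_k) / im(∂_{k+1}) we obtain:

  H_0: rank C_0 − rank ∂_1 = 7 − 6 = 1, and the invariant factors of ∂_1 are all 1, so H_0 ≅ Z.
  H_1: rank ker ∂_1 − rank ∂_2 = (18 − 6) − 12 = 0, and ∂_2 has invariant factor 2 > 1, so H_1 ≅ Z/2Z.
  H_2: rank ker ∂_2 − rank ∂_3 = (12 − 12) − 0 = 0, and there is no ∂_3, so H_2 ≅ 0.

Hence the Betti numbers are b_0 = 1, b_1 = 0, b_2 = 0.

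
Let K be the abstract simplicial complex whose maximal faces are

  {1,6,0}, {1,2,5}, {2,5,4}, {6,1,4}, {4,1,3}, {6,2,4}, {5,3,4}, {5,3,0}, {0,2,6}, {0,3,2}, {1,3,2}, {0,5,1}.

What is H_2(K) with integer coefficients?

Fix the vertex order 0 < 1 < 2 < 3 < 4 < 5 < 6 and write every simplex with vertices in increasing order. Then dim K = 2 and the simplices of K are:

  0-simplices (7): [0], [1], [2], [3], [4], [5], [6]
  1-simplices (18): [0,1], [0,2], [0,3], [0,5], [0,6], [1,2], [1,3], [1,4], [1,5], [1,6], [2,3], [2,4], [2,5], [2,6], [3,4], [3,5], [4,5], [4,6]
  2-simplices (12): [0,1,5], [0,1,6], [0,2,3], [0,2,6], [0,3,5], [1,2,3], [1,2,5], [1,3,4], [1,4,6], [2,4,5], [2,4,6], [3,4,5]

Hence C_0 ≅ Z^7, C_1 ≅ Z^18, C_2 ≅ Z^12.

The boundary map ∂_1: C_1 → C_0 is given by ∂[p,q] = [q] − [p]. For instance
  ∂[2,6] = [6] − [2].
This gives a 7×18 integer matrix of rank 6; reducing to Smith normal form yields diagonal entries (1,1,1,1,1,1).

Boundary ∂_2: C_2 → C_1 sends each 2-simplex [p,q,r] to [q,r] − [p,r] + [p,q]. For instance
  ∂[1,3,4] = [3,4] − [1,4] + [1,3],
  ∂[2,4,5] = [4,5] − [2,5] + [2,4].
The 18×12 boundary matrix has rank 12 and Smith normal form diag(1,1,1,1,1,1,1,1,1,1,1,2).

Now H_k = ker ∂_k / im ∂_{k+1}, so:

  H_2: rank ker ∂_2 − rank ∂_3 = (12 − 12) − 0 = 0, and there is no ∂_3, so H_2 ≅ 0.

H_2 ≅ 0.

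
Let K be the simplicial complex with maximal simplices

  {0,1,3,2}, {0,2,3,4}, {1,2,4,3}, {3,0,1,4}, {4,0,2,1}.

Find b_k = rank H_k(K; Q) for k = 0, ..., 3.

Order the vertices as 0 < 1 < 2 < 3 < 4. Listing each simplex with vertices in this order, K has dimension 3 with simplices:

  0-simplices (5): [0], [1], [2], [3], [4]
  1-simplices (10): [0,1], [0,2], [0,3], [0,4], [1,2], [1,3], [1,4], [2,3], [2,4], [3,4]
  2-simplices (10): [0,1,2], [0,1,3], [0,1,4], [0,2,3], [0,2,4], [0,3,4], [1,2,3], [1,2,4], [1,3,4], [2,3,4]
  3-simplices (5): [0,1,2,3], [0,1,2,4], [0,1,3,4], [0,2,3,4], [1,2,3,4]

so the chain groups are C_0 ≅ Z^5, C_1 ≅ Z^10, C_2 ≅ Z^10, C_3 ≅ Z^5.

Boundary ∂_1: C_1 → C_0 is given by ∂[p,q] = [q] − [p].
This gives a 5×10 integer matrix of rank 4; reducing to Smith normal form yields diagonal entries (1,1,1,1).

∂_2: C_2 → C_1 acts by ∂[p,q,r] = [q,r] − [p,r] + [p,q]. For instance
  ∂[1,3,4] = [3,4] − [1,4] + [1,3],
  ∂[2,3,4] = [3,4] − [2,4] + [2,3].
As a 10×10 matrix over Z this has rank 6, with invariant factors (1,1,1,1,1,1).

Boundary ∂_3: C_3 → C_2 sends each 3-simplex σ to the alternating sum Σ_i (−1)^i (σ with its i-th vertex removed). For instance
  ∂[0,1,2,4] = [1,2,4] − [0,2,4] + [0,1,4] − [0,1,2],
  ∂[0,1,2,3] = [1,2,3] − [0,2,3] + [0,1,3] − [0,1,2].
The resulting 10×5 matrix has rank 4, and its Smith normal form has invariant factors (1,1,1,1).

Reading off H_k = ker ∂_k / im ∂_{k+1}:

  H_0: rank C_0 − rank ∂_1 = 5 − 4 = 1, and the invariant factors of ∂_1 are all 1, so H_0 ≅ Z.
  H_1: rank ker ∂_1 − rank ∂_2 = (10 − 4) − 6 = 0, and the invariant factors of ∂_2 are all 1, so H_1 ≅ 0.
  H_2: rank ker ∂_2 − rank ∂_3 = (10 − 6) − 4 = 0, and the invariant factors of ∂_3 are all 1, so H_2 ≅ 0.
  H_3: rank ker ∂_3 − rank ∂_4 = (5 − 4) − 0 = 1, and there is no ∂_4, so H_3 ≅ Z.

As a check, the Euler characteristic is 5 − 10 + 10 − 5 = 0, which agrees with 1 − 0 + 0 − 1 = 0.

Hence the Betti numbers are b_0 = 1, b_1 = 0, b_2 = 0, b_3 = 1.

b_0 = 1, b_1 = 0, b_2 = 0, b_3 = 1.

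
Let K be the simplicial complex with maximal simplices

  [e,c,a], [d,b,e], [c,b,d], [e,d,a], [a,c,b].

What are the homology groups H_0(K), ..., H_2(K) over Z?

Order the vertices as a < b < c < d < e. Listing each simplex with vertices in this order, K has dimension 2 with simplices:

  0-simplices (5): a, b, c, d, e
  1-simplices (10): ab, ac, ad, ae, bc, bd, be, cd, ce, de
  2-simplices (5): abc, ace, ade, bcd, bde

so the chain groups are C_0 ≅ Z^5, C_1 ≅ Z^10, C_2 ≅ Z^5.

∂_1: C_1 → C_0 is given by ∂[p,q] = [q] − [p]. For instance
  ∂ce = e − c.
As a 5×10 matrix over Z this has rank 4, with invariant factors (1,1,1,1).

The boundary map ∂_2: C_2 → C_1 acts by ∂[p,q,r] = [q,r] − [p,r] + [p,q]. For instance
  ∂bcd = cd − bd + bc,
  ∂abc = bc − ac + ab.
As a 10×5 matrix over Z this has rank 5, with invariant factors (1,1,1,1,1).

Computing H_k = (kernel of ∂_k) / (image of ∂_{k+1}):

  H_0: rank C_0 − rank ∂_1 = 5 − 4 = 1, and the invariant factors of ∂_1 are all 1, so H_0 ≅ Z.
  H_1: rank ker ∂_1 − rank ∂_2 = (10 − 4) − 5 = 1, and the invariant factors of ∂_2 are all 1, so H_1 ≅ Z.
  H_2: rank ker ∂_2 − rank ∂_3 = (5 − 5) − 0 = 0, and there is no ∂_3, so H_2 ≅ 0.

(K is a triangulation of the Möbius band.)

H_0 = Z,  H_1 = Z,  H_2 = 0.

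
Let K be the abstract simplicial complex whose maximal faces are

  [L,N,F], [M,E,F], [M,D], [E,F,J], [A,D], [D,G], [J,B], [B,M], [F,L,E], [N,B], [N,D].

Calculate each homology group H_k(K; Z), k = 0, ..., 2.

K has 10 vertices, 16 edges, 4 triangles.
rank ∂_0 = 0, rank ∂_1 = 9 ⇒ b_0 = 10 − 0 − 9 = 1; all invariant factors of ∂_1 are 1 so no torsion. So H_0 = Z.
rank ∂_1 = 9, rank ∂_2 = 4 ⇒ b_1 = 16 − 9 − 4 = 3; all invariant factors of ∂_2 are 1 so no torsion. So H_1 = Z^3.
rank ∂_2 = 4, rank ∂_3 = 0 ⇒ b_2 = 4 − 4 − 0 = 0. So H_2 = 0.

H_0 = Z,  H_1 = Z^3,  H_2 = 0.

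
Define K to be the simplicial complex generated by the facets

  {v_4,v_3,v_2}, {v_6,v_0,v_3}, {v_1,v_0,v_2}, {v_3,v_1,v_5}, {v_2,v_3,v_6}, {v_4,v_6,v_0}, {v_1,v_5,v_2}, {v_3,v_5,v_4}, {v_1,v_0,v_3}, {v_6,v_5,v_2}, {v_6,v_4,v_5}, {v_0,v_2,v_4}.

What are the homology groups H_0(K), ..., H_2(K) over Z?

Take the total order v_0 < v_1 < v_2 < v_3 < v_4 < v_5 < v_6 on the vertex set. Then K (dimension 2) consists of the simplices:

  0-simplices (7): [v_0], [v_1], [v_2], [v_3], [v_4], [v_5], [v_6]
  1-simplices (18): (18 of them)
  2-simplices (12): (12 of them)

Hence C_0 ≅ Z^7, C_1 ≅ Z^18, C_2 ≅ Z^12.

Boundary ∂_1: C_1 → C_0 sends each edge [p,q] (with p < q) to q − p.
The 7×18 boundary matrix has rank 6 and Smith normal form diag(1,1,1,1,1,1).

The boundary map ∂_2: C_2 → C_1 acts by ∂[p,q,r] = [q,r] − [p,r] + [p,q]. For instance
  ∂[v_1,v_3,v_5] = [v_3,v_5] − [v_1,v_5] + [v_1,v_3],
  ∂[v_0,v_2,v_4] = [v_2,v_4] − [v_0,v_4] + [v_0,v_2].
As a 18×12 matrix over Z this has rank 12, with invariant factors (1,1,1,1,1,1,1,1,1,1,1,2).

Now H_k = ker ∂_k / im ∂_{k+1}, so:

  H_0: rank C_0 − rank ∂_1 = 7 − 6 = 1, and the invariant factors of ∂_1 are all 1, so H_0 ≅ Z.
  H_1: rank ker ∂_1 − rank ∂_2 = (18 − 6) − 12 = 0, and ∂_2 has invariant factor 2 > 1, so H_1 ≅ Z/2.
  H_2: rank ker ∂_2 − rank ∂_3 = (12 − 12) − 0 = 0, and there is no ∂_3, so H_2 ≅ 0.

(K is a triangulation of the real projective plane RP^2.)

H_0 ≅ Z,  H_1 ≅ Z/2,  H_2 = 0.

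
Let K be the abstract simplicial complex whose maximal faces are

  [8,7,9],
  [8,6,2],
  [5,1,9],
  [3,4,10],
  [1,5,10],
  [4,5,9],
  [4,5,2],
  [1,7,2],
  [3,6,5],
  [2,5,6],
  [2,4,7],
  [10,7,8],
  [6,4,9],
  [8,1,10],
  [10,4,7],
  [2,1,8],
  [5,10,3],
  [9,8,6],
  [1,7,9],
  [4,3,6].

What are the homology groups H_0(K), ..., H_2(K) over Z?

H_0 ≅ Z,  H_1 ≅ Z ⊕ Z/2Z,  H_2 = 0.

K has 10 vertices, 30 edges, 20 triangles.
rank ∂_0 = 0, rank ∂_1 = 9 ⇒ b_0 = 10 − 0 − 9 = 1; all invariant factors of ∂_1 are 1 so no torsion. So H_0 ≅ Z.
rank ∂_1 = 9, rank ∂_2 = 20 ⇒ b_1 = 30 − 9 − 20 = 1; ∂_2 has invariant factor(s) [2] giving torsion. So H_1 ≅ Z ⊕ Z/2Z.
rank ∂_2 = 20, rank ∂_3 = 0 ⇒ b_2 = 20 − 20 − 0 = 0. So H_2 ≅ 0.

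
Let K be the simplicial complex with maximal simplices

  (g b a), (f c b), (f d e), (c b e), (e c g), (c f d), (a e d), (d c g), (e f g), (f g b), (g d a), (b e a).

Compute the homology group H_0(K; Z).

K has 7 vertices, 18 edges, 12 triangles.
rank ∂_0 = 0, rank ∂_1 = 6 ⇒ b_0 = 7 − 0 − 6 = 1; all invariant factors of ∂_1 are 1 so no torsion. So H_0 ≅ Z.

H_0 ≅ Z.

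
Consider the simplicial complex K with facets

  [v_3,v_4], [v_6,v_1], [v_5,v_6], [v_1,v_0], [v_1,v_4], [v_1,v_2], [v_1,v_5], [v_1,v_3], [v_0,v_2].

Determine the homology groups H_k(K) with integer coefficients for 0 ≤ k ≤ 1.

H_0 = Z,  H_1 = Z^3.

Fix the vertex order v_0 < v_1 < v_2 < v_3 < v_4 < v_5 < v_6 and write every simplex with vertices in increasing order. Then dim K = 1 and the simplices of K are:

  0-simplices (7): [v_0], [v_1], [v_2], [v_3], [v_4], [v_5], [v_6]
  1-simplices (9): [v_0,v_1], [v_0,v_2], [v_1,v_2], [v_1,v_3], [v_1,v_4], [v_1,v_5], [v_1,v_6], [v_3,v_4], [v_5,v_6]

so the chain groups are C_0 ≅ Z^7, C_1 ≅ Z^9.

The boundary map ∂_1: C_1 → C_0 sends each edge [p,q] (with p < q) to q − p. For instance
  ∂[v_0,v_1] = [v_1] − [v_0].
This gives a 7×9 integer matrix of rank 6; reducing to Smith normal form yields diagonal entries (1,1,1,1,1,1).

Computing H_k = (kernel of ∂_k) / (image of ∂_{k+1}):

  H_0: rank C_0 − rank ∂_1 = 7 − 6 = 1, and the invariant factors of ∂_1 are all 1, so H_0 = Z.
  H_1: rank ker ∂_1 − rank ∂_2 = (9 − 6) − 0 = 3, and there is no ∂_2, so H_1 = Z^3.

As a check, the Euler characteristic is 7 − 9 = -2, which agrees with 1 − 3 = -2.
(K is a triangulation of a wedge of 3 circles.)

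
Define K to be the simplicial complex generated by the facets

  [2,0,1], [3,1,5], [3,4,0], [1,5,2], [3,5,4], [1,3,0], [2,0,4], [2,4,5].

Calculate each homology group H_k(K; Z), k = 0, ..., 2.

Take the total order 0 < 1 < 2 < 3 < 4 < 5 on the vertex set. Then K (dimension 2) consists of the simplices:

  0-simplices (6): [0], [1], [2], [3], [4], [5]
  1-simplices (12): [0,1], [0,2], [0,3], [0,4], [1,2], [1,3], [1,5], [2,4], [2,5], [3,4], [3,5], [4,5]
  2-simplices (8): [0,1,2], [0,1,3], [0,2,4], [0,3,4], [1,2,5], [1,3,5], [2,4,5], [3,4,5]

so the chain groups are C_0 ≅ Z^6, C_1 ≅ Z^12, C_2 ≅ Z^8.

The boundary map ∂_1: C_1 → C_0 is given by ∂[p,q] = [q] − [p]. For instance
  ∂[0,1] = [1] − [0].
The resulting 6×12 matrix has rank 5, and its Smith normal form has invariant factors (1,1,1,1,1).

∂_2: C_2 → C_1 sends each 2-simplex [p,q,r] to [q,r] − [p,r] + [p,q]. For instance
  ∂[3,4,5] = [4,5] − [3,5] + [3,4],
  ∂[1,3,5] = [3,5] − [1,5] + [1,3].
As a 12×8 matrix over Z this has rank 7, with invariant factors (1,1,1,1,1,1,1).

From H_k ≅ ker(∂_k) / im(∂_{k+1}) we obtain:

  H_0: rank C_0 − rank ∂_1 = 6 − 5 = 1, and the invariant factors of ∂_1 are all 1, so H_0 = Z.
  H_1: rank ker ∂_1 − rank ∂_2 = (12 − 5) − 7 = 0, and the invariant factors of ∂_2 are all 1, so H_1 = 0.
  H_2: rank ker ∂_2 − rank ∂_3 = (8 − 7) − 0 = 1, and there is no ∂_3, so H_2 = Z.

As a check, the Euler characteristic is 6 − 12 + 8 = 2, which agrees with 1 − 0 + 1 = 2.

H_0 = Z,  H_1 = 0,  H_2 = Z.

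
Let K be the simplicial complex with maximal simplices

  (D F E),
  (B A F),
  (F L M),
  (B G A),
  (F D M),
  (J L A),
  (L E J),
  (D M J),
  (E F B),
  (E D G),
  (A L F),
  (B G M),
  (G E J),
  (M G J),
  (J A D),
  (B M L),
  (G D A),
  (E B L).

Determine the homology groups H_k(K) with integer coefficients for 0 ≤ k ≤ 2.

Take the total order A < B < D < E < F < G < J < L < M on the vertex set. Then K (dimension 2) consists of the simplices:

  0-simplices (9): A, B, D, E, F, G, J, L, M
  1-simplices (27): AB, AD, AF, AG, AJ, AL, BE, BF, BG, BL, BM, DE, DF, DG, DJ, DM, EF, EG, EJ, EL, FL, FM, GJ, GM, JL, JM, LM
  2-simplices (18): ABF, ABG, ADG, ADJ, AFL, AJL, BEF, BEL, BGM, BLM, DEF, DEG, DFM, DJM, EGJ, EJL, FLM, GJM

Hence C_0 ≅ Z^9, C_1 ≅ Z^27, C_2 ≅ Z^18.

Boundary ∂_1: C_1 → C_0 maps an edge to its endpoints' difference, ∂[p,q] = q − p. For instance
  ∂AL = L − A.
This gives a 9×27 integer matrix of rank 8; reducing to Smith normal form yields diagonal entries (1,1,1,1,1,1,1,1).

∂_2: C_2 → C_1 sends each 2-simplex [p,q,r] to [q,r] − [p,r] + [p,q]. For instance
  ∂EGJ = GJ − EJ + EG,
  ∂EJL = JL − EL + EJ.
As a 27×18 matrix over Z this has rank 18, with invariant factors (1,1,1,1,1,1,1,1,1,1,1,1,1,1,1,1,1,2).

Computing H_k = (kernel of ∂_k) / (image of ∂_{k+1}):

  H_0: rank C_0 − rank ∂_1 = 9 − 8 = 1, and the invariant factors of ∂_1 are all 1, so H_0 ≅ Z.
  H_1: rank ker ∂_1 − rank ∂_2 = (27 − 8) − 18 = 1, and ∂_2 has invariant factor 2 > 1, so H_1 ≅ Z ⊕ Z/2Z.
  H_2: rank ker ∂_2 − rank ∂_3 = (18 − 18) − 0 = 0, and there is no ∂_3, so H_2 ≅ 0.

As a check, the Euler characteristic is 9 − 27 + 18 = 0, which agrees with 1 − 1 + 0 = 0.

H_0 ≅ Z,  H_1 ≅ Z ⊕ Z/2Z,  H_2 = 0.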